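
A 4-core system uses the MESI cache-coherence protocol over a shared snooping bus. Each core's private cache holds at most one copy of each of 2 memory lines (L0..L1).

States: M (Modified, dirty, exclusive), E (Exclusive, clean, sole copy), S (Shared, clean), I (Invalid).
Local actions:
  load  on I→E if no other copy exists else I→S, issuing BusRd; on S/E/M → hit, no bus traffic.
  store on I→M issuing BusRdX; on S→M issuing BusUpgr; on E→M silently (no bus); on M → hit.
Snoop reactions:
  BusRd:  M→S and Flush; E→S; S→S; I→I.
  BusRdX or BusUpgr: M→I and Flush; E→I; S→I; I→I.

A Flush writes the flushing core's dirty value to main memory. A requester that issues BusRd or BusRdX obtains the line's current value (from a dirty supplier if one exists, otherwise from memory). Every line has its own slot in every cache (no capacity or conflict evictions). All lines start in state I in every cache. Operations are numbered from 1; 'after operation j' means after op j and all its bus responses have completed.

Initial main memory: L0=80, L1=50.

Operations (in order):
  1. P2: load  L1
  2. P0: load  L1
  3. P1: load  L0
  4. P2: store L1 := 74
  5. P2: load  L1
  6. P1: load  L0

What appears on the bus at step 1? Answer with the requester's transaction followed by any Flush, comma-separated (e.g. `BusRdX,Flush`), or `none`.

step 1: P2: load  L1  ⟶  IIEI  (L1)  txn=BusRd  M[L1]=50
step 2: P0: load  L1  ⟶  SISI  (L1)  txn=BusRd  M[L1]=50
step 3: P1: load  L0  ⟶  IEII  (L0)  txn=BusRd  M[L0]=80
step 4: P2: store L1 := 74  ⟶  IIMI  (L1)  txn=BusUpgr  M[L1]=50
step 5: P2: load  L1  ⟶  IIMI  (L1)  txn=∅  M[L1]=50
step 6: P1: load  L0  ⟶  IEII  (L0)  txn=∅  M[L0]=80

bus = BusRd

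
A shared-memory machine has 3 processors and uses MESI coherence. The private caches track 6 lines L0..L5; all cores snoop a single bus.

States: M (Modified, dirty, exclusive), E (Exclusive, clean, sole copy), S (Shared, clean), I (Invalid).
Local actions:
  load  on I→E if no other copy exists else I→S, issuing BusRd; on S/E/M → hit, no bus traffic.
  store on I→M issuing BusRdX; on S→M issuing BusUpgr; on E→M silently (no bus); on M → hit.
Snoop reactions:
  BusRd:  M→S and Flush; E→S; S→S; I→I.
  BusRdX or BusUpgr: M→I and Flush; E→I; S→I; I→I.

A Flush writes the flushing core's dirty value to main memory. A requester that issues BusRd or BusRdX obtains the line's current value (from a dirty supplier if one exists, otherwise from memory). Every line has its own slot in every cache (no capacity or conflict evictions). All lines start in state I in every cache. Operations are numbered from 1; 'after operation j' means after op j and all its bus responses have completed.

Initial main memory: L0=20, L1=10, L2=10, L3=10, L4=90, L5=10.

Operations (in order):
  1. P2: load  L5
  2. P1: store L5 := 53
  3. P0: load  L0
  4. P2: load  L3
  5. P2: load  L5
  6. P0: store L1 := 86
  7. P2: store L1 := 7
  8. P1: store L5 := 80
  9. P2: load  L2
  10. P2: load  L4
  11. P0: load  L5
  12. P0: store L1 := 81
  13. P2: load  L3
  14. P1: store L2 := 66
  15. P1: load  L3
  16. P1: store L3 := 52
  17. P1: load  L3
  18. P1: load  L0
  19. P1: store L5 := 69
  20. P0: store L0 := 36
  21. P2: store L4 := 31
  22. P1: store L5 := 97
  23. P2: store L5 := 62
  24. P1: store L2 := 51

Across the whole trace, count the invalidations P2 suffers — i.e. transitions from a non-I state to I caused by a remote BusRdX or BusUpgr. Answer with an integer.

invalidations = 5

1. P2: load  L5  bus=[BusRd]  L5: P0=I P1=I P2=E  mem[L5]=10
2. P1: store L5 := 53  bus=[BusRdX]  L5: P0=I P1=M P2=I  mem[L5]=10
3. P0: load  L0  bus=[BusRd]  L0: P0=E P1=I P2=I  mem[L0]=20
4. P2: load  L3  bus=[BusRd]  L3: P0=I P1=I P2=E  mem[L3]=10
5. P2: load  L5  bus=[BusRd,Flush]  L5: P0=I P1=S P2=S  mem[L5]=53
6. P0: store L1 := 86  bus=[BusRdX]  L1: P0=M P1=I P2=I  mem[L1]=10
7. P2: store L1 := 7  bus=[BusRdX,Flush]  L1: P0=I P1=I P2=M  mem[L1]=86
8. P1: store L5 := 80  bus=[BusUpgr]  L5: P0=I P1=M P2=I  mem[L5]=53
9. P2: load  L2  bus=[BusRd]  L2: P0=I P1=I P2=E  mem[L2]=10
10. P2: load  L4  bus=[BusRd]  L4: P0=I P1=I P2=E  mem[L4]=90
11. P0: load  L5  bus=[BusRd,Flush]  L5: P0=S P1=S P2=I  mem[L5]=80
12. P0: store L1 := 81  bus=[BusRdX,Flush]  L1: P0=M P1=I P2=I  mem[L1]=7
13. P2: load  L3  bus=[-]  L3: P0=I P1=I P2=E  mem[L3]=10
14. P1: store L2 := 66  bus=[BusRdX]  L2: P0=I P1=M P2=I  mem[L2]=10
15. P1: load  L3  bus=[BusRd]  L3: P0=I P1=S P2=S  mem[L3]=10
16. P1: store L3 := 52  bus=[BusUpgr]  L3: P0=I P1=M P2=I  mem[L3]=10
17. P1: load  L3  bus=[-]  L3: P0=I P1=M P2=I  mem[L3]=10
18. P1: load  L0  bus=[BusRd]  L0: P0=S P1=S P2=I  mem[L0]=20
19. P1: store L5 := 69  bus=[BusUpgr]  L5: P0=I P1=M P2=I  mem[L5]=80
20. P0: store L0 := 36  bus=[BusUpgr]  L0: P0=M P1=I P2=I  mem[L0]=20
21. P2: store L4 := 31  bus=[-]  L4: P0=I P1=I P2=M  mem[L4]=90
22. P1: store L5 := 97  bus=[-]  L5: P0=I P1=M P2=I  mem[L5]=80
23. P2: store L5 := 62  bus=[BusRdX,Flush]  L5: P0=I P1=I P2=M  mem[L5]=97
24. P1: store L2 := 51  bus=[-]  L2: P0=I P1=M P2=I  mem[L2]=10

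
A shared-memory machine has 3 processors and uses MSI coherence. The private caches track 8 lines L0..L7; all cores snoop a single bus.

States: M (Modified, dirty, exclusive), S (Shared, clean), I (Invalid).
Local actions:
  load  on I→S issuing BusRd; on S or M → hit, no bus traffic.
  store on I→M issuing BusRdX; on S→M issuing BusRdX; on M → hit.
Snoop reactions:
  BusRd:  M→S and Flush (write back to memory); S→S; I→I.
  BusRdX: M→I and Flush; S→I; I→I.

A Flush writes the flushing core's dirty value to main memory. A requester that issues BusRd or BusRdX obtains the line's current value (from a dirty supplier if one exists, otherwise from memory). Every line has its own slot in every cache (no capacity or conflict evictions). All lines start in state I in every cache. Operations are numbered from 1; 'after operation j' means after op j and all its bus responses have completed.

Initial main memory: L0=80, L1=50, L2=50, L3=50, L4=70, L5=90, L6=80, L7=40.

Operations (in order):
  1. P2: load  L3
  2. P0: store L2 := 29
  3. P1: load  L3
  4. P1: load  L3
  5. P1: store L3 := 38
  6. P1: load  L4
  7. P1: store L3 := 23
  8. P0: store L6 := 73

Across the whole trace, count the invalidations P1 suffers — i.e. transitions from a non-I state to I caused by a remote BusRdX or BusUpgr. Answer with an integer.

invalidations = 0

1. P2: load  L3  bus=[BusRd]  L3: P0=I P1=I P2=S  mem[L3]=50
2. P0: store L2 := 29  bus=[BusRdX]  L2: P0=M P1=I P2=I  mem[L2]=50
3. P1: load  L3  bus=[BusRd]  L3: P0=I P1=S P2=S  mem[L3]=50
4. P1: load  L3  bus=[-]  L3: P0=I P1=S P2=S  mem[L3]=50
5. P1: store L3 := 38  bus=[BusRdX]  L3: P0=I P1=M P2=I  mem[L3]=50
6. P1: load  L4  bus=[BusRd]  L4: P0=I P1=S P2=I  mem[L4]=70
7. P1: store L3 := 23  bus=[-]  L3: P0=I P1=M P2=I  mem[L3]=50
8. P0: store L6 := 73  bus=[BusRdX]  L6: P0=M P1=I P2=I  mem[L6]=80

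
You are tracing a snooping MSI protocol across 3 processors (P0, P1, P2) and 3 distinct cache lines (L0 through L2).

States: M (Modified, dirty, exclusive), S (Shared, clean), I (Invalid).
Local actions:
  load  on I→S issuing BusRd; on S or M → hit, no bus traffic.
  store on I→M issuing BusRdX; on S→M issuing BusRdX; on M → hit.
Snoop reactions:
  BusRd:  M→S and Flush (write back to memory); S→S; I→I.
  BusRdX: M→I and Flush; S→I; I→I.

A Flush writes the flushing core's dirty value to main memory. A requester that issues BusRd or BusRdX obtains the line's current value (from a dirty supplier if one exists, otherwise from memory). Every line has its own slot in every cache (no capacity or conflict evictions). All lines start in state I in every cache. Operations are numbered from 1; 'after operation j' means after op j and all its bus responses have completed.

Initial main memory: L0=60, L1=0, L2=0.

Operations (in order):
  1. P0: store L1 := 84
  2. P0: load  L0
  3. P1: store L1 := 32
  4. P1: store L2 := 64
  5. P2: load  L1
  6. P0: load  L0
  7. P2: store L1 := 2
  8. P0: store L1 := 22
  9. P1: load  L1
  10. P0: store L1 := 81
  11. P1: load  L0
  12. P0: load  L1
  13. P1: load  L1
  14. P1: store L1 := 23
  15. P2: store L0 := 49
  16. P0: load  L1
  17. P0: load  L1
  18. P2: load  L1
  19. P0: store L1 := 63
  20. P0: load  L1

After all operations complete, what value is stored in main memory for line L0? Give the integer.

  op1 P0: store L1 := 84 → M/I/I on L1; bus BusRdX; mem=0
  op2 P0: load  L0 → S/I/I on L0; bus BusRd; mem=60
  op3 P1: store L1 := 32 → I/M/I on L1; bus BusRdX Flush; mem=84
  op4 P1: store L2 := 64 → I/M/I on L2; bus BusRdX; mem=0
  op5 P2: load  L1 → I/S/S on L1; bus BusRd Flush; mem=32
  op6 P0: load  L0 → S/I/I on L0; bus (none); mem=60
  op7 P2: store L1 := 2 → I/I/M on L1; bus BusRdX; mem=32
  op8 P0: store L1 := 22 → M/I/I on L1; bus BusRdX Flush; mem=2
  op9 P1: load  L1 → S/S/I on L1; bus BusRd Flush; mem=22
  op10 P0: store L1 := 81 → M/I/I on L1; bus BusRdX; mem=22
  op11 P1: load  L0 → S/S/I on L0; bus BusRd; mem=60
  op12 P0: load  L1 → M/I/I on L1; bus (none); mem=22
  op13 P1: load  L1 → S/S/I on L1; bus BusRd Flush; mem=81
  op14 P1: store L1 := 23 → I/M/I on L1; bus BusRdX; mem=81
  op15 P2: store L0 := 49 → I/I/M on L0; bus BusRdX; mem=60
  op16 P0: load  L1 → S/S/I on L1; bus BusRd Flush; mem=23
  op17 P0: load  L1 → S/S/I on L1; bus (none); mem=23
  op18 P2: load  L1 → S/S/S on L1; bus BusRd; mem=23
  op19 P0: store L1 := 63 → M/I/I on L1; bus BusRdX; mem=23
  op20 P0: load  L1 → M/I/I on L1; bus (none); mem=23

memory[L0] = 60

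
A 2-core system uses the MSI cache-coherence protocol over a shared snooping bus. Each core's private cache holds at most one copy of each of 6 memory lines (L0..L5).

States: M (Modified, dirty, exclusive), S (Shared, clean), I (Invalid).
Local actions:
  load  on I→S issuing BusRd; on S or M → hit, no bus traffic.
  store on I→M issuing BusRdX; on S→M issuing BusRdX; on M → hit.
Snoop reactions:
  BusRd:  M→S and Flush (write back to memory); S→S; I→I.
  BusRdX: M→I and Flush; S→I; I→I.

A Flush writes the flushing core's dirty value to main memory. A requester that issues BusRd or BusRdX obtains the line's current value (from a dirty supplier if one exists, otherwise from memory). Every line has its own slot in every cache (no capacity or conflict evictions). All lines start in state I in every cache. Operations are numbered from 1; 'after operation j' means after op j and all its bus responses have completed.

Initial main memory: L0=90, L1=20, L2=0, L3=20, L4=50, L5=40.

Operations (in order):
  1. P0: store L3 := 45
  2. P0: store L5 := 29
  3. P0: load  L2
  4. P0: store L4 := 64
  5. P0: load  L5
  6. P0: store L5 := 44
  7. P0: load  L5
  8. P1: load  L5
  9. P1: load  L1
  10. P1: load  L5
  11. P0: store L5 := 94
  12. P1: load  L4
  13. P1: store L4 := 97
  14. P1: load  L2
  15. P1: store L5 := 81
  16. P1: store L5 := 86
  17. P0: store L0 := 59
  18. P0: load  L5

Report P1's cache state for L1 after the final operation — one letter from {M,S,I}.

1. P0: store L3 := 45  bus=[BusRdX]  L3: P0=M P1=I  mem[L3]=20
2. P0: store L5 := 29  bus=[BusRdX]  L5: P0=M P1=I  mem[L5]=40
3. P0: load  L2  bus=[BusRd]  L2: P0=S P1=I  mem[L2]=0
4. P0: store L4 := 64  bus=[BusRdX]  L4: P0=M P1=I  mem[L4]=50
5. P0: load  L5  bus=[-]  L5: P0=M P1=I  mem[L5]=40
6. P0: store L5 := 44  bus=[-]  L5: P0=M P1=I  mem[L5]=40
7. P0: load  L5  bus=[-]  L5: P0=M P1=I  mem[L5]=40
8. P1: load  L5  bus=[BusRd,Flush]  L5: P0=S P1=S  mem[L5]=44
9. P1: load  L1  bus=[BusRd]  L1: P0=I P1=S  mem[L1]=20
10. P1: load  L5  bus=[-]  L5: P0=S P1=S  mem[L5]=44
11. P0: store L5 := 94  bus=[BusRdX]  L5: P0=M P1=I  mem[L5]=44
12. P1: load  L4  bus=[BusRd,Flush]  L4: P0=S P1=S  mem[L4]=64
13. P1: store L4 := 97  bus=[BusRdX]  L4: P0=I P1=M  mem[L4]=64
14. P1: load  L2  bus=[BusRd]  L2: P0=S P1=S  mem[L2]=0
15. P1: store L5 := 81  bus=[BusRdX,Flush]  L5: P0=I P1=M  mem[L5]=94
16. P1: store L5 := 86  bus=[-]  L5: P0=I P1=M  mem[L5]=94
17. P0: store L0 := 59  bus=[BusRdX]  L0: P0=M P1=I  mem[L0]=90
18. P0: load  L5  bus=[BusRd,Flush]  L5: P0=S P1=S  mem[L5]=86

state = S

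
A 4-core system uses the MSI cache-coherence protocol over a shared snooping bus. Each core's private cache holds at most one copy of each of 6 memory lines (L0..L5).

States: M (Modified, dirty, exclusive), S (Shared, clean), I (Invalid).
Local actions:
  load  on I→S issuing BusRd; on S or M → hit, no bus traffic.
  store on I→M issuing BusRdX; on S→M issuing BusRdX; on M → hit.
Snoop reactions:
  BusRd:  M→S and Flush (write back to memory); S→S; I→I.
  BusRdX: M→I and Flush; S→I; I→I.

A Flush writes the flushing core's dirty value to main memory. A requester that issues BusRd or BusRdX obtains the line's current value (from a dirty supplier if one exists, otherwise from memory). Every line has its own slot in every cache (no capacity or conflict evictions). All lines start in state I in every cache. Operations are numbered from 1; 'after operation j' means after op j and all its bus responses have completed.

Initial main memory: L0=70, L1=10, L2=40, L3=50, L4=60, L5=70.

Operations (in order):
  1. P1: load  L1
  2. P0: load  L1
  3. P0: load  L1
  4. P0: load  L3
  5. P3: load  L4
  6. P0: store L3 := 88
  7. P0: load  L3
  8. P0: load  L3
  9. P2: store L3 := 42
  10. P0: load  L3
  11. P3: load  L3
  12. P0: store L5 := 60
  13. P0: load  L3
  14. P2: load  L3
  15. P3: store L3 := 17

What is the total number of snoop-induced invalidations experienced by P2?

invalidations = 1

1. P1: load  L1  bus=[BusRd]  L1: P0=I P1=S P2=I P3=I  mem[L1]=10
2. P0: load  L1  bus=[BusRd]  L1: P0=S P1=S P2=I P3=I  mem[L1]=10
3. P0: load  L1  bus=[-]  L1: P0=S P1=S P2=I P3=I  mem[L1]=10
4. P0: load  L3  bus=[BusRd]  L3: P0=S P1=I P2=I P3=I  mem[L3]=50
5. P3: load  L4  bus=[BusRd]  L4: P0=I P1=I P2=I P3=S  mem[L4]=60
6. P0: store L3 := 88  bus=[BusRdX]  L3: P0=M P1=I P2=I P3=I  mem[L3]=50
7. P0: load  L3  bus=[-]  L3: P0=M P1=I P2=I P3=I  mem[L3]=50
8. P0: load  L3  bus=[-]  L3: P0=M P1=I P2=I P3=I  mem[L3]=50
9. P2: store L3 := 42  bus=[BusRdX,Flush]  L3: P0=I P1=I P2=M P3=I  mem[L3]=88
10. P0: load  L3  bus=[BusRd,Flush]  L3: P0=S P1=I P2=S P3=I  mem[L3]=42
11. P3: load  L3  bus=[BusRd]  L3: P0=S P1=I P2=S P3=S  mem[L3]=42
12. P0: store L5 := 60  bus=[BusRdX]  L5: P0=M P1=I P2=I P3=I  mem[L5]=70
13. P0: load  L3  bus=[-]  L3: P0=S P1=I P2=S P3=S  mem[L3]=42
14. P2: load  L3  bus=[-]  L3: P0=S P1=I P2=S P3=S  mem[L3]=42
15. P3: store L3 := 17  bus=[BusRdX]  L3: P0=I P1=I P2=I P3=M  mem[L3]=42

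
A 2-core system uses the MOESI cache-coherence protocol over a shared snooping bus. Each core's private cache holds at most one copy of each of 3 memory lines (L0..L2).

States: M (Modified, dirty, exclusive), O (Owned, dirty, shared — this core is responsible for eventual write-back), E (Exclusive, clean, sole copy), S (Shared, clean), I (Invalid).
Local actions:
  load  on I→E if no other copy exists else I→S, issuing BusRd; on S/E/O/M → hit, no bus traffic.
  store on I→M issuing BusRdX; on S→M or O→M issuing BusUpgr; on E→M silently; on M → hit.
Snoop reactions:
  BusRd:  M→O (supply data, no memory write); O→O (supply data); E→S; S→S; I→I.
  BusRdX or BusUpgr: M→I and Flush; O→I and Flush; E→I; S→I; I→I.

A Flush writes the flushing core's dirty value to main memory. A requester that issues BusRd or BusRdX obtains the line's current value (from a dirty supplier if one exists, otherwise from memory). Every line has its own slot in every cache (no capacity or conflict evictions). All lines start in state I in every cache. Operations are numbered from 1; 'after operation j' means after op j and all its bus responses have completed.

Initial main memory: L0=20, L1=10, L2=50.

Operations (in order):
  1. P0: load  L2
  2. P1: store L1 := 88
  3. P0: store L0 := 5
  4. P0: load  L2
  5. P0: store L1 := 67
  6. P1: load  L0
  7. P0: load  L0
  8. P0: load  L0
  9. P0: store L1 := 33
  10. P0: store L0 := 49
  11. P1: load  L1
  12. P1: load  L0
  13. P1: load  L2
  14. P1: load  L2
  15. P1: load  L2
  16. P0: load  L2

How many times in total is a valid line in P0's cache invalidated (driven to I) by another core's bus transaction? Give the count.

invalidations = 0

[1] P0: load  L2 | P0:E(50), P1:I | bus: BusRd
[2] P1: store L1 := 88 | P0:I, P1:M(88) | bus: BusRdX
[3] P0: store L0 := 5 | P0:M(5), P1:I | bus: BusRdX
[4] P0: load  L2 | P0:E(50), P1:I | bus: none
[5] P0: store L1 := 67 | P0:M(67), P1:I | bus: BusRdX,Flush
[6] P1: load  L0 | P0:O(5), P1:S(5) | bus: BusRd
[7] P0: load  L0 | P0:O(5), P1:S(5) | bus: none
[8] P0: load  L0 | P0:O(5), P1:S(5) | bus: none
[9] P0: store L1 := 33 | P0:M(33), P1:I | bus: none
[10] P0: store L0 := 49 | P0:M(49), P1:I | bus: BusUpgr
[11] P1: load  L1 | P0:O(33), P1:S(33) | bus: BusRd
[12] P1: load  L0 | P0:O(49), P1:S(49) | bus: BusRd
[13] P1: load  L2 | P0:S(50), P1:S(50) | bus: BusRd
[14] P1: load  L2 | P0:S(50), P1:S(50) | bus: none
[15] P1: load  L2 | P0:S(50), P1:S(50) | bus: none
[16] P0: load  L2 | P0:S(50), P1:S(50) | bus: none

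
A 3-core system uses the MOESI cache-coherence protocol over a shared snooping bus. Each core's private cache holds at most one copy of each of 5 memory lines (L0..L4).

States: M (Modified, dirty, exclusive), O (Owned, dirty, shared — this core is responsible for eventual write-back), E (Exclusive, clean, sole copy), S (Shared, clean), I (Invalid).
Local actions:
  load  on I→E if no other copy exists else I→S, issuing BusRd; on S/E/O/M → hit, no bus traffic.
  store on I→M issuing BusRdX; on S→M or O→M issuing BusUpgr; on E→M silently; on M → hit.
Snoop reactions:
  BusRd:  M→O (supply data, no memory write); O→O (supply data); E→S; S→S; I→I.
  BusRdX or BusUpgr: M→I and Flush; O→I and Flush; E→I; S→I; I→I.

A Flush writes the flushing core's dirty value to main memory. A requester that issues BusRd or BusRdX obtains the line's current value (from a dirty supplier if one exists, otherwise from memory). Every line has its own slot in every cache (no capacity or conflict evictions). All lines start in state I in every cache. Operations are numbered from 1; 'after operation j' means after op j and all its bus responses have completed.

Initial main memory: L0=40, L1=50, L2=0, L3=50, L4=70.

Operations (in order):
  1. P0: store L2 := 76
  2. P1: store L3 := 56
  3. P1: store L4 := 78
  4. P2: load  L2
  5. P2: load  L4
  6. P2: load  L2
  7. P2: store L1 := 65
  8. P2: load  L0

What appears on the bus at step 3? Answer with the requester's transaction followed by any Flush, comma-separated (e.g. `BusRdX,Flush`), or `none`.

bus = BusRdX

  op1 P0: store L2 := 76 → M/I/I on L2; bus BusRdX; mem=0
  op2 P1: store L3 := 56 → I/M/I on L3; bus BusRdX; mem=50
  op3 P1: store L4 := 78 → I/M/I on L4; bus BusRdX; mem=70
  op4 P2: load  L2 → O/I/S on L2; bus BusRd; mem=0
  op5 P2: load  L4 → I/O/S on L4; bus BusRd; mem=70
  op6 P2: load  L2 → O/I/S on L2; bus (none); mem=0
  op7 P2: store L1 := 65 → I/I/M on L1; bus BusRdX; mem=50
  op8 P2: load  L0 → I/I/E on L0; bus BusRd; mem=40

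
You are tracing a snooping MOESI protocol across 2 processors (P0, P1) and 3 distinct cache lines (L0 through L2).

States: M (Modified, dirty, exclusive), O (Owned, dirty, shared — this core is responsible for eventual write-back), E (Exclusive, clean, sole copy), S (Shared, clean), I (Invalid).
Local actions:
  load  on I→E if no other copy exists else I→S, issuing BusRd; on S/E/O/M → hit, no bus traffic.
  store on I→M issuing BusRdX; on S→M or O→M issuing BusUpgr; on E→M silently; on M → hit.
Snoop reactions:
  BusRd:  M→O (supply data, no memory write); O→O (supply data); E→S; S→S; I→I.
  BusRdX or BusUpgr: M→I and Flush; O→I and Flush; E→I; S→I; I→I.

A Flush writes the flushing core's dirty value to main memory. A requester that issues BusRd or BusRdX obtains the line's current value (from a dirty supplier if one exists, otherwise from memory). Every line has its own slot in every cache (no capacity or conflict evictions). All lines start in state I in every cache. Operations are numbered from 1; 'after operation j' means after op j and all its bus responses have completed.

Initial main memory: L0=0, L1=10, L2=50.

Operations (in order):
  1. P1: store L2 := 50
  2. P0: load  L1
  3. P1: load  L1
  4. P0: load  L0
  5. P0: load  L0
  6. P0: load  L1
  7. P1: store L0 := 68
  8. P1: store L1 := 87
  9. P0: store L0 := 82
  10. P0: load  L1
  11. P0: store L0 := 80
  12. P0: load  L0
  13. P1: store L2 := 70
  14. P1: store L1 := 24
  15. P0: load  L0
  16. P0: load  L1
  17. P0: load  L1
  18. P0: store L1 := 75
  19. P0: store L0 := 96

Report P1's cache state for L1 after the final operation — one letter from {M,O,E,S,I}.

[1] P1: store L2 := 50 | P0:I, P1:M(50) | bus: BusRdX
[2] P0: load  L1 | P0:E(10), P1:I | bus: BusRd
[3] P1: load  L1 | P0:S(10), P1:S(10) | bus: BusRd
[4] P0: load  L0 | P0:E(0), P1:I | bus: BusRd
[5] P0: load  L0 | P0:E(0), P1:I | bus: none
[6] P0: load  L1 | P0:S(10), P1:S(10) | bus: none
[7] P1: store L0 := 68 | P0:I, P1:M(68) | bus: BusRdX
[8] P1: store L1 := 87 | P0:I, P1:M(87) | bus: BusUpgr
[9] P0: store L0 := 82 | P0:M(82), P1:I | bus: BusRdX,Flush
[10] P0: load  L1 | P0:S(87), P1:O(87) | bus: BusRd
[11] P0: store L0 := 80 | P0:M(80), P1:I | bus: none
[12] P0: load  L0 | P0:M(80), P1:I | bus: none
[13] P1: store L2 := 70 | P0:I, P1:M(70) | bus: none
[14] P1: store L1 := 24 | P0:I, P1:M(24) | bus: BusUpgr
[15] P0: load  L0 | P0:M(80), P1:I | bus: none
[16] P0: load  L1 | P0:S(24), P1:O(24) | bus: BusRd
[17] P0: load  L1 | P0:S(24), P1:O(24) | bus: none
[18] P0: store L1 := 75 | P0:M(75), P1:I | bus: BusUpgr,Flush
[19] P0: store L0 := 96 | P0:M(96), P1:I | bus: none

state = I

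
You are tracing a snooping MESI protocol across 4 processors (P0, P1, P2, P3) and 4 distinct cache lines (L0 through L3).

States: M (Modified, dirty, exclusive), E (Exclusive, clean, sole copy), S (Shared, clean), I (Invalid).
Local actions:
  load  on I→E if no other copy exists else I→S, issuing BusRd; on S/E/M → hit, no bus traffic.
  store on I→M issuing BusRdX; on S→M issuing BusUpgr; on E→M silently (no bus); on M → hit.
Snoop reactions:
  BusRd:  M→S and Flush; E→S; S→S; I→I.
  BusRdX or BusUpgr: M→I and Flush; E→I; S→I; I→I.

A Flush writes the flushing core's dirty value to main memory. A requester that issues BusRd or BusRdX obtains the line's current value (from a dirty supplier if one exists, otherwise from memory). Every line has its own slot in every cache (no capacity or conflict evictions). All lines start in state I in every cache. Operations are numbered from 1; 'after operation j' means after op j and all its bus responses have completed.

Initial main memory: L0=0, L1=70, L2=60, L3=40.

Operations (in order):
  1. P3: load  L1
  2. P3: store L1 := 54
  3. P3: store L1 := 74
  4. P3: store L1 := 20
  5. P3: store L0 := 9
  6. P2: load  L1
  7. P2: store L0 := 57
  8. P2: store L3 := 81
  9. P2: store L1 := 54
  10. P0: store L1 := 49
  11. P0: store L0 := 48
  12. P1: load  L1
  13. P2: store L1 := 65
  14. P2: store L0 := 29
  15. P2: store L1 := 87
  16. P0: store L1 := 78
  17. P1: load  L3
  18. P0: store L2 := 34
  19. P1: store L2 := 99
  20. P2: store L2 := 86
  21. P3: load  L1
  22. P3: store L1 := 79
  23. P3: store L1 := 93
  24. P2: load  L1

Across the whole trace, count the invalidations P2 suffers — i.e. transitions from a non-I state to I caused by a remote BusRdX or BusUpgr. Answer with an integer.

[1] P3: load  L1 | P0:I, P1:I, P2:I, P3:E(70) | bus: BusRd
[2] P3: store L1 := 54 | P0:I, P1:I, P2:I, P3:M(54) | bus: none
[3] P3: store L1 := 74 | P0:I, P1:I, P2:I, P3:M(74) | bus: none
[4] P3: store L1 := 20 | P0:I, P1:I, P2:I, P3:M(20) | bus: none
[5] P3: store L0 := 9 | P0:I, P1:I, P2:I, P3:M(9) | bus: BusRdX
[6] P2: load  L1 | P0:I, P1:I, P2:S(20), P3:S(20) | bus: BusRd,Flush
[7] P2: store L0 := 57 | P0:I, P1:I, P2:M(57), P3:I | bus: BusRdX,Flush
[8] P2: store L3 := 81 | P0:I, P1:I, P2:M(81), P3:I | bus: BusRdX
[9] P2: store L1 := 54 | P0:I, P1:I, P2:M(54), P3:I | bus: BusUpgr
[10] P0: store L1 := 49 | P0:M(49), P1:I, P2:I, P3:I | bus: BusRdX,Flush
[11] P0: store L0 := 48 | P0:M(48), P1:I, P2:I, P3:I | bus: BusRdX,Flush
[12] P1: load  L1 | P0:S(49), P1:S(49), P2:I, P3:I | bus: BusRd,Flush
[13] P2: store L1 := 65 | P0:I, P1:I, P2:M(65), P3:I | bus: BusRdX
[14] P2: store L0 := 29 | P0:I, P1:I, P2:M(29), P3:I | bus: BusRdX,Flush
[15] P2: store L1 := 87 | P0:I, P1:I, P2:M(87), P3:I | bus: none
[16] P0: store L1 := 78 | P0:M(78), P1:I, P2:I, P3:I | bus: BusRdX,Flush
[17] P1: load  L3 | P0:I, P1:S(81), P2:S(81), P3:I | bus: BusRd,Flush
[18] P0: store L2 := 34 | P0:M(34), P1:I, P2:I, P3:I | bus: BusRdX
[19] P1: store L2 := 99 | P0:I, P1:M(99), P2:I, P3:I | bus: BusRdX,Flush
[20] P2: store L2 := 86 | P0:I, P1:I, P2:M(86), P3:I | bus: BusRdX,Flush
[21] P3: load  L1 | P0:S(78), P1:I, P2:I, P3:S(78) | bus: BusRd,Flush
[22] P3: store L1 := 79 | P0:I, P1:I, P2:I, P3:M(79) | bus: BusUpgr
[23] P3: store L1 := 93 | P0:I, P1:I, P2:I, P3:M(93) | bus: none
[24] P2: load  L1 | P0:I, P1:I, P2:S(93), P3:S(93) | bus: BusRd,Flush

invalidations = 3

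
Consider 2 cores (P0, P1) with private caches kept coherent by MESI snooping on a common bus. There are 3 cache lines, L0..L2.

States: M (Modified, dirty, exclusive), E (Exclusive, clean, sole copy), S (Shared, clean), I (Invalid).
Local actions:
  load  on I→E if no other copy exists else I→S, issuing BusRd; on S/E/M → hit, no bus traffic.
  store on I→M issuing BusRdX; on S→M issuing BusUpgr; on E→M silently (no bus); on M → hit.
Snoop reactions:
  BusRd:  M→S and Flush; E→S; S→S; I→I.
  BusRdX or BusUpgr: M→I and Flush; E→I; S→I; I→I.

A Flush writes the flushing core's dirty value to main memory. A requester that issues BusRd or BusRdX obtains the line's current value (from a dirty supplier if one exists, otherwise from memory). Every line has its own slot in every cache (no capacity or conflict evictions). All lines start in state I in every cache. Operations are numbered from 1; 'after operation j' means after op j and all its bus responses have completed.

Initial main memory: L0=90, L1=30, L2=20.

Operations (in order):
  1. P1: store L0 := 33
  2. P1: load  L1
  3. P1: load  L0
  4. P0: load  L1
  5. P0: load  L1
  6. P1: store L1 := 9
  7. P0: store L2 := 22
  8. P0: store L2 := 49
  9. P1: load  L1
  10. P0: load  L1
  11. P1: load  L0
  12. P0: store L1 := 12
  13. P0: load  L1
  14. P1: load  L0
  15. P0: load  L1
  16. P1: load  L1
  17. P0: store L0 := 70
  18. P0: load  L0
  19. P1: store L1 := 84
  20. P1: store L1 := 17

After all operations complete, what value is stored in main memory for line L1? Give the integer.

memory[L1] = 12

  op1 P1: store L0 := 33 → I/M on L0; bus BusRdX; mem=90
  op2 P1: load  L1 → I/E on L1; bus BusRd; mem=30
  op3 P1: load  L0 → I/M on L0; bus (none); mem=90
  op4 P0: load  L1 → S/S on L1; bus BusRd; mem=30
  op5 P0: load  L1 → S/S on L1; bus (none); mem=30
  op6 P1: store L1 := 9 → I/M on L1; bus BusUpgr; mem=30
  op7 P0: store L2 := 22 → M/I on L2; bus BusRdX; mem=20
  op8 P0: store L2 := 49 → M/I on L2; bus (none); mem=20
  op9 P1: load  L1 → I/M on L1; bus (none); mem=30
  op10 P0: load  L1 → S/S on L1; bus BusRd Flush; mem=9
  op11 P1: load  L0 → I/M on L0; bus (none); mem=90
  op12 P0: store L1 := 12 → M/I on L1; bus BusUpgr; mem=9
  op13 P0: load  L1 → M/I on L1; bus (none); mem=9
  op14 P1: load  L0 → I/M on L0; bus (none); mem=90
  op15 P0: load  L1 → M/I on L1; bus (none); mem=9
  op16 P1: load  L1 → S/S on L1; bus BusRd Flush; mem=12
  op17 P0: store L0 := 70 → M/I on L0; bus BusRdX Flush; mem=33
  op18 P0: load  L0 → M/I on L0; bus (none); mem=33
  op19 P1: store L1 := 84 → I/M on L1; bus BusUpgr; mem=12
  op20 P1: store L1 := 17 → I/M on L1; bus (none); mem=12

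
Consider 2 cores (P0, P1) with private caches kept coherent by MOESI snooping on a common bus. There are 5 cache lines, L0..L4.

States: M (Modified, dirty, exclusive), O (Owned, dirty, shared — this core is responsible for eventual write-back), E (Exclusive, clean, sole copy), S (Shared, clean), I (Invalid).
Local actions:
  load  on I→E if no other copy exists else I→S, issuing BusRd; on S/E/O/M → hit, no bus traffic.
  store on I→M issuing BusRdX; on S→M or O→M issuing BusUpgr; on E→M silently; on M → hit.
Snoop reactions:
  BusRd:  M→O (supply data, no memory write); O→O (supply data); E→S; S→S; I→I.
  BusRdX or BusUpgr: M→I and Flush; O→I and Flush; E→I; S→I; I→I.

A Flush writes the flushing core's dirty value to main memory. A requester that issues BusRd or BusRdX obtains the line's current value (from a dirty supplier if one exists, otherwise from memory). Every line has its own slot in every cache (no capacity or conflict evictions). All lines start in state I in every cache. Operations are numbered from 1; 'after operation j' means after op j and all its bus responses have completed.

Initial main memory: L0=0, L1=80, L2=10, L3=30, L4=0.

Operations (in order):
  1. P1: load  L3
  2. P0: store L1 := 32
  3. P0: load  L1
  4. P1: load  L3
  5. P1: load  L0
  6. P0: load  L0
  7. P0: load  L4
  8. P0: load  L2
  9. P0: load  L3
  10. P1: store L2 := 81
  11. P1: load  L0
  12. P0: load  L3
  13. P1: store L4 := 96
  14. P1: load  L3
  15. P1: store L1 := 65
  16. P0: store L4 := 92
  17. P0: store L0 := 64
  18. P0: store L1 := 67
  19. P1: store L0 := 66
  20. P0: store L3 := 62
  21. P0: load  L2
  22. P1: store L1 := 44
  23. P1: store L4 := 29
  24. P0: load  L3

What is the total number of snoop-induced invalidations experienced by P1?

step 1: P1: load  L3  ⟶  IE  (L3)  txn=BusRd  M[L3]=30
step 2: P0: store L1 := 32  ⟶  MI  (L1)  txn=BusRdX  M[L1]=80
step 3: P0: load  L1  ⟶  MI  (L1)  txn=∅  M[L1]=80
step 4: P1: load  L3  ⟶  IE  (L3)  txn=∅  M[L3]=30
step 5: P1: load  L0  ⟶  IE  (L0)  txn=BusRd  M[L0]=0
step 6: P0: load  L0  ⟶  SS  (L0)  txn=BusRd  M[L0]=0
step 7: P0: load  L4  ⟶  EI  (L4)  txn=BusRd  M[L4]=0
step 8: P0: load  L2  ⟶  EI  (L2)  txn=BusRd  M[L2]=10
step 9: P0: load  L3  ⟶  SS  (L3)  txn=BusRd  M[L3]=30
step 10: P1: store L2 := 81  ⟶  IM  (L2)  txn=BusRdX  M[L2]=10
step 11: P1: load  L0  ⟶  SS  (L0)  txn=∅  M[L0]=0
step 12: P0: load  L3  ⟶  SS  (L3)  txn=∅  M[L3]=30
step 13: P1: store L4 := 96  ⟶  IM  (L4)  txn=BusRdX  M[L4]=0
step 14: P1: load  L3  ⟶  SS  (L3)  txn=∅  M[L3]=30
step 15: P1: store L1 := 65  ⟶  IM  (L1)  txn=BusRdX+Flush  M[L1]=32
step 16: P0: store L4 := 92  ⟶  MI  (L4)  txn=BusRdX+Flush  M[L4]=96
step 17: P0: store L0 := 64  ⟶  MI  (L0)  txn=BusUpgr  M[L0]=0
step 18: P0: store L1 := 67  ⟶  MI  (L1)  txn=BusRdX+Flush  M[L1]=65
step 19: P1: store L0 := 66  ⟶  IM  (L0)  txn=BusRdX+Flush  M[L0]=64
step 20: P0: store L3 := 62  ⟶  MI  (L3)  txn=BusUpgr  M[L3]=30
step 21: P0: load  L2  ⟶  SO  (L2)  txn=BusRd  M[L2]=10
step 22: P1: store L1 := 44  ⟶  IM  (L1)  txn=BusRdX+Flush  M[L1]=67
step 23: P1: store L4 := 29  ⟶  IM  (L4)  txn=BusRdX+Flush  M[L4]=92
step 24: P0: load  L3  ⟶  MI  (L3)  txn=∅  M[L3]=30

invalidations = 4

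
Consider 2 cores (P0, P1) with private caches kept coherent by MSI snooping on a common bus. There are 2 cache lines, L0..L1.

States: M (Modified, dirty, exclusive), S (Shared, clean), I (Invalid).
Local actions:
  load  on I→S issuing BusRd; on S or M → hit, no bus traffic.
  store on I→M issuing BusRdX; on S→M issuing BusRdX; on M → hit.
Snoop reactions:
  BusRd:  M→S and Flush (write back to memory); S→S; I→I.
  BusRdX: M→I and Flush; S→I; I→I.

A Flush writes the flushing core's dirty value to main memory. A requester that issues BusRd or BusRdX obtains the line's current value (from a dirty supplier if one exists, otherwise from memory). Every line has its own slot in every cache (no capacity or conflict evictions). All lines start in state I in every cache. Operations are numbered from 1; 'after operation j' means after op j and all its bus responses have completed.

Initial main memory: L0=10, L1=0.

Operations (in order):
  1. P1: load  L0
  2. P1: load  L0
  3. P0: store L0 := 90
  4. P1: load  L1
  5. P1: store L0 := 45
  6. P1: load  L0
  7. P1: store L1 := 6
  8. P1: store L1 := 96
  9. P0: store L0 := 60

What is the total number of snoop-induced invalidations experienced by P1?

step 1: P1: load  L0  ⟶  IS  (L0)  txn=BusRd  M[L0]=10
step 2: P1: load  L0  ⟶  IS  (L0)  txn=∅  M[L0]=10
step 3: P0: store L0 := 90  ⟶  MI  (L0)  txn=BusRdX  M[L0]=10
step 4: P1: load  L1  ⟶  IS  (L1)  txn=BusRd  M[L1]=0
step 5: P1: store L0 := 45  ⟶  IM  (L0)  txn=BusRdX+Flush  M[L0]=90
step 6: P1: load  L0  ⟶  IM  (L0)  txn=∅  M[L0]=90
step 7: P1: store L1 := 6  ⟶  IM  (L1)  txn=BusRdX  M[L1]=0
step 8: P1: store L1 := 96  ⟶  IM  (L1)  txn=∅  M[L1]=0
step 9: P0: store L0 := 60  ⟶  MI  (L0)  txn=BusRdX+Flush  M[L0]=45

invalidations = 2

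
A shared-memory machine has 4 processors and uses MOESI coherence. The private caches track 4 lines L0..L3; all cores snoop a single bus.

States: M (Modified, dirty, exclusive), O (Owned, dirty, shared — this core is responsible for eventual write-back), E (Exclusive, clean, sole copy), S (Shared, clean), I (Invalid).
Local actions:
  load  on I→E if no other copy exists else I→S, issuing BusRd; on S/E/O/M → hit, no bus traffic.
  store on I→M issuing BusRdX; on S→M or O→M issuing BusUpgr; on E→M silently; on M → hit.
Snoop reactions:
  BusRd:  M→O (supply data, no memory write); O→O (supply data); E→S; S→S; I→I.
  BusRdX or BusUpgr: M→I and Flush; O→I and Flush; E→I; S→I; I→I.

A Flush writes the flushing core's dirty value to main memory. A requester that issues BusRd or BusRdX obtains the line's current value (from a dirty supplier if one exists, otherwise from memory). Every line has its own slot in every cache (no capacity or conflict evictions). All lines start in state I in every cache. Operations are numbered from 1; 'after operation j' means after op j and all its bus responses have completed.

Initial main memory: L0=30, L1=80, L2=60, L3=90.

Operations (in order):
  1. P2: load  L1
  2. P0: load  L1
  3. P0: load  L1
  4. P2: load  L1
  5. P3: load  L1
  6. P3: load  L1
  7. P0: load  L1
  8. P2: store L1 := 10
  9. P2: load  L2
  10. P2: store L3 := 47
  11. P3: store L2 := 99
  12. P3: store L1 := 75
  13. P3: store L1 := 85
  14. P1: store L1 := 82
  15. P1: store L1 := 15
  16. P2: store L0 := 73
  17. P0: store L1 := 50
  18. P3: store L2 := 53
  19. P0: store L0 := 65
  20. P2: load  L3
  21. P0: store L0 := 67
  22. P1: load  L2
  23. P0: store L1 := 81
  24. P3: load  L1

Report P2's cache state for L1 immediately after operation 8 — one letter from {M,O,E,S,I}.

state = M

  op1 P2: load  L1 → I/I/E/I on L1; bus BusRd; mem=80
  op2 P0: load  L1 → S/I/S/I on L1; bus BusRd; mem=80
  op3 P0: load  L1 → S/I/S/I on L1; bus (none); mem=80
  op4 P2: load  L1 → S/I/S/I on L1; bus (none); mem=80
  op5 P3: load  L1 → S/I/S/S on L1; bus BusRd; mem=80
  op6 P3: load  L1 → S/I/S/S on L1; bus (none); mem=80
  op7 P0: load  L1 → S/I/S/S on L1; bus (none); mem=80
  op8 P2: store L1 := 10 → I/I/M/I on L1; bus BusUpgr; mem=80
  op9 P2: load  L2 → I/I/E/I on L2; bus BusRd; mem=60
  op10 P2: store L3 := 47 → I/I/M/I on L3; bus BusRdX; mem=90
  op11 P3: store L2 := 99 → I/I/I/M on L2; bus BusRdX; mem=60
  op12 P3: store L1 := 75 → I/I/I/M on L1; bus BusRdX Flush; mem=10
  op13 P3: store L1 := 85 → I/I/I/M on L1; bus (none); mem=10
  op14 P1: store L1 := 82 → I/M/I/I on L1; bus BusRdX Flush; mem=85
  op15 P1: store L1 := 15 → I/M/I/I on L1; bus (none); mem=85
  op16 P2: store L0 := 73 → I/I/M/I on L0; bus BusRdX; mem=30
  op17 P0: store L1 := 50 → M/I/I/I on L1; bus BusRdX Flush; mem=15
  op18 P3: store L2 := 53 → I/I/I/M on L2; bus (none); mem=60
  op19 P0: store L0 := 65 → M/I/I/I on L0; bus BusRdX Flush; mem=73
  op20 P2: load  L3 → I/I/M/I on L3; bus (none); mem=90
  op21 P0: store L0 := 67 → M/I/I/I on L0; bus (none); mem=73
  op22 P1: load  L2 → I/S/I/O on L2; bus BusRd; mem=60
  op23 P0: store L1 := 81 → M/I/I/I on L1; bus (none); mem=15
  op24 P3: load  L1 → O/I/I/S on L1; bus BusRd; mem=15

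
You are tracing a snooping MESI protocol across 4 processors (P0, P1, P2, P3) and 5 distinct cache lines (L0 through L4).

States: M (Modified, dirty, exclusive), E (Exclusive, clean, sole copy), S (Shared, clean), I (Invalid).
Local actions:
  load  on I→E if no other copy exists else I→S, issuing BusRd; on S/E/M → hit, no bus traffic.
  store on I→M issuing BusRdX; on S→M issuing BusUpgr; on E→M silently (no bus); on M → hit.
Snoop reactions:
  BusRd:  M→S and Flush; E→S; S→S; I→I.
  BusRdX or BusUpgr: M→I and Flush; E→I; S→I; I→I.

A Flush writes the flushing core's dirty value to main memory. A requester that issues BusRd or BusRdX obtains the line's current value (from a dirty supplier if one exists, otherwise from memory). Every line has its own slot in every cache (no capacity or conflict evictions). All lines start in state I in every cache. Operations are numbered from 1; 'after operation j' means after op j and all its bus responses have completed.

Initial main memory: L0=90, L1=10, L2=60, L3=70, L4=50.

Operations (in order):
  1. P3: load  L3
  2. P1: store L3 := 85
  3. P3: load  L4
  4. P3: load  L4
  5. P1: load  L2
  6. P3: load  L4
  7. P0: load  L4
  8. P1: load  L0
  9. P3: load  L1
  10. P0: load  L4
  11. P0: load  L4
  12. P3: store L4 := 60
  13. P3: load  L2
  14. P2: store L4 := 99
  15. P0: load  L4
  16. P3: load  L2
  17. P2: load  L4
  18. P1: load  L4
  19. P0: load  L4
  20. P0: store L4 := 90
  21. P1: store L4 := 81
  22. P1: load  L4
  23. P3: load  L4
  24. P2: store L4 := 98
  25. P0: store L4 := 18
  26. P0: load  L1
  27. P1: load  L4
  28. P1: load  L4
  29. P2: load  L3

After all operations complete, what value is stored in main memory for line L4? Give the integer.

1. P3: load  L3  bus=[BusRd]  L3: P0=I P1=I P2=I P3=E  mem[L3]=70
2. P1: store L3 := 85  bus=[BusRdX]  L3: P0=I P1=M P2=I P3=I  mem[L3]=70
3. P3: load  L4  bus=[BusRd]  L4: P0=I P1=I P2=I P3=E  mem[L4]=50
4. P3: load  L4  bus=[-]  L4: P0=I P1=I P2=I P3=E  mem[L4]=50
5. P1: load  L2  bus=[BusRd]  L2: P0=I P1=E P2=I P3=I  mem[L2]=60
6. P3: load  L4  bus=[-]  L4: P0=I P1=I P2=I P3=E  mem[L4]=50
7. P0: load  L4  bus=[BusRd]  L4: P0=S P1=I P2=I P3=S  mem[L4]=50
8. P1: load  L0  bus=[BusRd]  L0: P0=I P1=E P2=I P3=I  mem[L0]=90
9. P3: load  L1  bus=[BusRd]  L1: P0=I P1=I P2=I P3=E  mem[L1]=10
10. P0: load  L4  bus=[-]  L4: P0=S P1=I P2=I P3=S  mem[L4]=50
11. P0: load  L4  bus=[-]  L4: P0=S P1=I P2=I P3=S  mem[L4]=50
12. P3: store L4 := 60  bus=[BusUpgr]  L4: P0=I P1=I P2=I P3=M  mem[L4]=50
13. P3: load  L2  bus=[BusRd]  L2: P0=I P1=S P2=I P3=S  mem[L2]=60
14. P2: store L4 := 99  bus=[BusRdX,Flush]  L4: P0=I P1=I P2=M P3=I  mem[L4]=60
15. P0: load  L4  bus=[BusRd,Flush]  L4: P0=S P1=I P2=S P3=I  mem[L4]=99
16. P3: load  L2  bus=[-]  L2: P0=I P1=S P2=I P3=S  mem[L2]=60
17. P2: load  L4  bus=[-]  L4: P0=S P1=I P2=S P3=I  mem[L4]=99
18. P1: load  L4  bus=[BusRd]  L4: P0=S P1=S P2=S P3=I  mem[L4]=99
19. P0: load  L4  bus=[-]  L4: P0=S P1=S P2=S P3=I  mem[L4]=99
20. P0: store L4 := 90  bus=[BusUpgr]  L4: P0=M P1=I P2=I P3=I  mem[L4]=99
21. P1: store L4 := 81  bus=[BusRdX,Flush]  L4: P0=I P1=M P2=I P3=I  mem[L4]=90
22. P1: load  L4  bus=[-]  L4: P0=I P1=M P2=I P3=I  mem[L4]=90
23. P3: load  L4  bus=[BusRd,Flush]  L4: P0=I P1=S P2=I P3=S  mem[L4]=81
24. P2: store L4 := 98  bus=[BusRdX]  L4: P0=I P1=I P2=M P3=I  mem[L4]=81
25. P0: store L4 := 18  bus=[BusRdX,Flush]  L4: P0=M P1=I P2=I P3=I  mem[L4]=98
26. P0: load  L1  bus=[BusRd]  L1: P0=S P1=I P2=I P3=S  mem[L1]=10
27. P1: load  L4  bus=[BusRd,Flush]  L4: P0=S P1=S P2=I P3=I  mem[L4]=18
28. P1: load  L4  bus=[-]  L4: P0=S P1=S P2=I P3=I  mem[L4]=18
29. P2: load  L3  bus=[BusRd,Flush]  L3: P0=I P1=S P2=S P3=I  mem[L3]=85

memory[L4] = 18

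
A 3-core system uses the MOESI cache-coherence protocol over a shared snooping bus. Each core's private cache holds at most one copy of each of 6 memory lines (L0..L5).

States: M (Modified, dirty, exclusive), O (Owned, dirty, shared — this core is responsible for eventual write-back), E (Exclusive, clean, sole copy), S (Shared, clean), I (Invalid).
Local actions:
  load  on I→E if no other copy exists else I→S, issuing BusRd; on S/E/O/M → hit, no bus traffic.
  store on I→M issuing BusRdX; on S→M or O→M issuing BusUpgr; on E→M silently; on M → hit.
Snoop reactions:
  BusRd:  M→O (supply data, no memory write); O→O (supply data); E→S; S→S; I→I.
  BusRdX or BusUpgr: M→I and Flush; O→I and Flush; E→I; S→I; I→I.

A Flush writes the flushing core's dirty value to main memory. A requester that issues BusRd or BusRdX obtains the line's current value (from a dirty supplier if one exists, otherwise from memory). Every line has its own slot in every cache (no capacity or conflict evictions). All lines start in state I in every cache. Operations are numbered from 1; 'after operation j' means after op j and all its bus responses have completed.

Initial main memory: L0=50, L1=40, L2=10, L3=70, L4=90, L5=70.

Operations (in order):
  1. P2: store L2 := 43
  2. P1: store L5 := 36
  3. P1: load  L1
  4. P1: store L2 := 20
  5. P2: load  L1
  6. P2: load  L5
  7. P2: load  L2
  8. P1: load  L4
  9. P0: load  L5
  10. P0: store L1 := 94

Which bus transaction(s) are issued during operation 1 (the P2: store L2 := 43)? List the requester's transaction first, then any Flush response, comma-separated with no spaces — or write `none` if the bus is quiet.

bus = BusRdX

  op1 P2: store L2 := 43 → I/I/M on L2; bus BusRdX; mem=10
  op2 P1: store L5 := 36 → I/M/I on L5; bus BusRdX; mem=70
  op3 P1: load  L1 → I/E/I on L1; bus BusRd; mem=40
  op4 P1: store L2 := 20 → I/M/I on L2; bus BusRdX Flush; mem=43
  op5 P2: load  L1 → I/S/S on L1; bus BusRd; mem=40
  op6 P2: load  L5 → I/O/S on L5; bus BusRd; mem=70
  op7 P2: load  L2 → I/O/S on L2; bus BusRd; mem=43
  op8 P1: load  L4 → I/E/I on L4; bus BusRd; mem=90
  op9 P0: load  L5 → S/O/S on L5; bus BusRd; mem=70
  op10 P0: store L1 := 94 → M/I/I on L1; bus BusRdX; mem=40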